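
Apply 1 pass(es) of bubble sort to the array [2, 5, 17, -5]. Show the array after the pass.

After pass 1: [2, 5, -5, 17] (1 swaps)
Total swaps: 1


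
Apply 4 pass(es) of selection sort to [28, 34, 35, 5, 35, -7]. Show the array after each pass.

Pass 1: Select minimum -7 at index 5, swap -> [-7, 34, 35, 5, 35, 28]
Pass 2: Select minimum 5 at index 3, swap -> [-7, 5, 35, 34, 35, 28]
Pass 3: Select minimum 28 at index 5, swap -> [-7, 5, 28, 34, 35, 35]
Pass 4: Select minimum 34 at index 3, swap -> [-7, 5, 28, 34, 35, 35]


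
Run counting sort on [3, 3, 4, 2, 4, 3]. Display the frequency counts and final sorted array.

Count array: [0, 0, 1, 3, 2]
(count[i] = number of elements equal to i)
Cumulative count: [0, 0, 1, 4, 6]
Sorted: [2, 3, 3, 3, 4, 4]


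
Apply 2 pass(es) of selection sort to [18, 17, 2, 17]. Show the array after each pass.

Pass 1: Select minimum 2 at index 2, swap -> [2, 17, 18, 17]
Pass 2: Select minimum 17 at index 1, swap -> [2, 17, 18, 17]


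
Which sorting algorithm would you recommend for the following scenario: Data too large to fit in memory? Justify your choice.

Best choice: External merge sort
Reason: Minimizes disk I/O by sequential reads/writes


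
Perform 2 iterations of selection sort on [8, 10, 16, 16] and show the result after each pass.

Pass 1: Select minimum 8 at index 0, swap -> [8, 10, 16, 16]
Pass 2: Select minimum 10 at index 1, swap -> [8, 10, 16, 16]


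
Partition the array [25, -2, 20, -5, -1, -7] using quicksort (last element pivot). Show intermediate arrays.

Partition 1: pivot=-7 at index 0 -> [-7, -2, 20, -5, -1, 25]
Partition 2: pivot=25 at index 5 -> [-7, -2, 20, -5, -1, 25]
Partition 3: pivot=-1 at index 3 -> [-7, -2, -5, -1, 20, 25]
Partition 4: pivot=-5 at index 1 -> [-7, -5, -2, -1, 20, 25]


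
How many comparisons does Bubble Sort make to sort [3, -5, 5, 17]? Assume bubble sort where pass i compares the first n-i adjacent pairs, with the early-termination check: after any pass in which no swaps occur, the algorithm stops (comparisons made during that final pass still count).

Pass 1: compare adjacent pairs (0,1)..(2,3) = 3 comparison(s), 1 swap(s) -> [-5, 3, 5, 17]
Pass 2: compare adjacent pairs (0,1)..(1,2) = 2 comparison(s), 0 swap(s) -> [-5, 3, 5, 17]
No swaps in this pass, so bubble sort stops here.
Total comparisons: 3 + 2 = 5


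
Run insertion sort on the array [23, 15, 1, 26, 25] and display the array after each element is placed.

First element 23 is already 'sorted'
Insert 15: shifted 1 elements -> [15, 23, 1, 26, 25]
Insert 1: shifted 2 elements -> [1, 15, 23, 26, 25]
Insert 26: shifted 0 elements -> [1, 15, 23, 26, 25]
Insert 25: shifted 1 elements -> [1, 15, 23, 25, 26]


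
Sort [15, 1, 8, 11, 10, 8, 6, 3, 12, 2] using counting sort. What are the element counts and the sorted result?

Count array: [0, 1, 1, 1, 0, 0, 1, 0, 2, 0, 1, 1, 1, 0, 0, 1]
(count[i] = number of elements equal to i)
Cumulative count: [0, 1, 2, 3, 3, 3, 4, 4, 6, 6, 7, 8, 9, 9, 9, 10]
Sorted: [1, 2, 3, 6, 8, 8, 10, 11, 12, 15]


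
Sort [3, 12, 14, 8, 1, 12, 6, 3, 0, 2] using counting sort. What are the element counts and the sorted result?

Count array: [1, 1, 1, 2, 0, 0, 1, 0, 1, 0, 0, 0, 2, 0, 1]
(count[i] = number of elements equal to i)
Cumulative count: [1, 2, 3, 5, 5, 5, 6, 6, 7, 7, 7, 7, 9, 9, 10]
Sorted: [0, 1, 2, 3, 3, 6, 8, 12, 12, 14]


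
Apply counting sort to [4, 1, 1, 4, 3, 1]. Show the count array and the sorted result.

Count array: [0, 3, 0, 1, 2]
(count[i] = number of elements equal to i)
Cumulative count: [0, 3, 3, 4, 6]
Sorted: [1, 1, 1, 3, 4, 4]


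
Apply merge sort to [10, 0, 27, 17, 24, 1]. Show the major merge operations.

Divide and conquer:
  Merge [0] + [27] -> [0, 27]
  Merge [10] + [0, 27] -> [0, 10, 27]
  Merge [24] + [1] -> [1, 24]
  Merge [17] + [1, 24] -> [1, 17, 24]
  Merge [0, 10, 27] + [1, 17, 24] -> [0, 1, 10, 17, 24, 27]


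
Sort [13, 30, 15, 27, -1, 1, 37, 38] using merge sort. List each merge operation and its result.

Divide and conquer:
  Merge [13] + [30] -> [13, 30]
  Merge [15] + [27] -> [15, 27]
  Merge [13, 30] + [15, 27] -> [13, 15, 27, 30]
  Merge [-1] + [1] -> [-1, 1]
  Merge [37] + [38] -> [37, 38]
  Merge [-1, 1] + [37, 38] -> [-1, 1, 37, 38]
  Merge [13, 15, 27, 30] + [-1, 1, 37, 38] -> [-1, 1, 13, 15, 27, 30, 37, 38]


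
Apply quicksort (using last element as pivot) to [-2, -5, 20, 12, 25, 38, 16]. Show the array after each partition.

Partition 1: pivot=16 at index 3 -> [-2, -5, 12, 16, 25, 38, 20]
Partition 2: pivot=12 at index 2 -> [-2, -5, 12, 16, 25, 38, 20]
Partition 3: pivot=-5 at index 0 -> [-5, -2, 12, 16, 25, 38, 20]
Partition 4: pivot=20 at index 4 -> [-5, -2, 12, 16, 20, 38, 25]
Partition 5: pivot=25 at index 5 -> [-5, -2, 12, 16, 20, 25, 38]


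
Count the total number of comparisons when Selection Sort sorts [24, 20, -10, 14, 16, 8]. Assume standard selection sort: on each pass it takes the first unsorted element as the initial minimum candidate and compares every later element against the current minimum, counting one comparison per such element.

Pass 1: scan indices 1..5 for the minimum = 5 comparison(s); min is -10, place at index 0 -> [-10, 20, 24, 14, 16, 8]
Pass 2: scan indices 2..5 for the minimum = 4 comparison(s); min is 8, place at index 1 -> [-10, 8, 24, 14, 16, 20]
Pass 3: scan indices 3..5 for the minimum = 3 comparison(s); min is 14, place at index 2 -> [-10, 8, 14, 24, 16, 20]
Pass 4: scan indices 4..5 for the minimum = 2 comparison(s); min is 16, place at index 3 -> [-10, 8, 14, 16, 24, 20]
Pass 5: scan indices 5..5 for the minimum = 1 comparison(s); min is 20, place at index 4 -> [-10, 8, 14, 16, 20, 24]
Selection sort always scans the whole unsorted suffix, so the count is (n-1) + (n-2) + ... + 1 = n(n-1)/2 = 6*5/2 = 15 regardless of the input order.
Total comparisons: 5 + 4 + 3 + 2 + 1 = 15


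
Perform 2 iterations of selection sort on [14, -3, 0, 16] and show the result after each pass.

Pass 1: Select minimum -3 at index 1, swap -> [-3, 14, 0, 16]
Pass 2: Select minimum 0 at index 2, swap -> [-3, 0, 14, 16]


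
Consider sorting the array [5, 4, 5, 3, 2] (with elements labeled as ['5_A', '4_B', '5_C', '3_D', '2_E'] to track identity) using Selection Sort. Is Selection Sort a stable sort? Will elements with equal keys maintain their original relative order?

Trace Selection Sort on the labeled array (the key is the number; the letter only tracks identity):
  Pass 1: minimum of unsorted part is 2_E at index 4; swap it with 5_A at index 0 -> [2_E, 4_B, 5_C, 3_D, 5_A]
  Pass 2: minimum of unsorted part is 3_D at index 3; swap it with 4_B at index 1 -> [2_E, 3_D, 5_C, 4_B, 5_A]
  Pass 3: minimum of unsorted part is 4_B at index 3; swap it with 5_C at index 2 -> [2_E, 3_D, 4_B, 5_C, 5_A]
  Pass 4: minimum 5_C is already at index 3; no swap -> [2_E, 3_D, 4_B, 5_C, 5_A]
Final order: [2_E, 3_D, 4_B, 5_C, 5_A]
Equal keys:
  value 5: originally 5_A, 5_C; after sorting 5_C, 5_A -> order changed
Equal keys were reordered, so Selection Sort is not stable: the long-range swap that moves the minimum into place can carry an element past an equal key. (One such input is enough; an unstable sort may happen to preserve order on other inputs, but it gives no guarantee.)
Answer: Not stable


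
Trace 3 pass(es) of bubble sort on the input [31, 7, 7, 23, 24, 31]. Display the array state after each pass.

After pass 1: [7, 7, 23, 24, 31, 31] (4 swaps)
After pass 2: [7, 7, 23, 24, 31, 31] (0 swaps)
After pass 3: [7, 7, 23, 24, 31, 31] (0 swaps)
Total swaps: 4


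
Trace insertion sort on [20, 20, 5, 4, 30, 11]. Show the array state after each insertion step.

First element 20 is already 'sorted'
Insert 20: shifted 0 elements -> [20, 20, 5, 4, 30, 11]
Insert 5: shifted 2 elements -> [5, 20, 20, 4, 30, 11]
Insert 4: shifted 3 elements -> [4, 5, 20, 20, 30, 11]
Insert 30: shifted 0 elements -> [4, 5, 20, 20, 30, 11]
Insert 11: shifted 3 elements -> [4, 5, 11, 20, 20, 30]


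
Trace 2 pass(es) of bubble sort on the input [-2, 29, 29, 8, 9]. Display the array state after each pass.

After pass 1: [-2, 29, 8, 9, 29] (2 swaps)
After pass 2: [-2, 8, 9, 29, 29] (2 swaps)
Total swaps: 4


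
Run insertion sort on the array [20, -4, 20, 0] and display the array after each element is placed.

First element 20 is already 'sorted'
Insert -4: shifted 1 elements -> [-4, 20, 20, 0]
Insert 20: shifted 0 elements -> [-4, 20, 20, 0]
Insert 0: shifted 2 elements -> [-4, 0, 20, 20]


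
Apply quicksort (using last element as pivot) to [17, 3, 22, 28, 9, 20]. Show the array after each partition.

Partition 1: pivot=20 at index 3 -> [17, 3, 9, 20, 22, 28]
Partition 2: pivot=9 at index 1 -> [3, 9, 17, 20, 22, 28]
Partition 3: pivot=28 at index 5 -> [3, 9, 17, 20, 22, 28]


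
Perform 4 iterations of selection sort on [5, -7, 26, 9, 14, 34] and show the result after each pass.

Pass 1: Select minimum -7 at index 1, swap -> [-7, 5, 26, 9, 14, 34]
Pass 2: Select minimum 5 at index 1, swap -> [-7, 5, 26, 9, 14, 34]
Pass 3: Select minimum 9 at index 3, swap -> [-7, 5, 9, 26, 14, 34]
Pass 4: Select minimum 14 at index 4, swap -> [-7, 5, 9, 14, 26, 34]


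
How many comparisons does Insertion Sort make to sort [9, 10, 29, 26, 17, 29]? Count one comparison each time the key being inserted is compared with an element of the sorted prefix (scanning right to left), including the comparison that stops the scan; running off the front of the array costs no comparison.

Insert 10: 9 <= 10 (stop) = 1 comparison(s) -> [9, 10, 29, 26, 17, 29]
Insert 29: 10 <= 29 (stop) = 1 comparison(s) -> [9, 10, 29, 26, 17, 29]
Insert 26: 29 > 26 (shift), 10 <= 26 (stop) = 2 comparison(s) -> [9, 10, 26, 29, 17, 29]
Insert 17: 29 > 17 (shift), 26 > 17 (shift), 10 <= 17 (stop) = 3 comparison(s) -> [9, 10, 17, 26, 29, 29]
Insert 29: 29 <= 29 (stop) = 1 comparison(s) -> [9, 10, 17, 26, 29, 29]
Total comparisons: 1 + 1 + 2 + 3 + 1 = 8


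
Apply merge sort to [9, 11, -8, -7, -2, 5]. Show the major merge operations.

Divide and conquer:
  Merge [11] + [-8] -> [-8, 11]
  Merge [9] + [-8, 11] -> [-8, 9, 11]
  Merge [-2] + [5] -> [-2, 5]
  Merge [-7] + [-2, 5] -> [-7, -2, 5]
  Merge [-8, 9, 11] + [-7, -2, 5] -> [-8, -7, -2, 5, 9, 11]


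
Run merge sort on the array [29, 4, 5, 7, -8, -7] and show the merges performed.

Divide and conquer:
  Merge [4] + [5] -> [4, 5]
  Merge [29] + [4, 5] -> [4, 5, 29]
  Merge [-8] + [-7] -> [-8, -7]
  Merge [7] + [-8, -7] -> [-8, -7, 7]
  Merge [4, 5, 29] + [-8, -7, 7] -> [-8, -7, 4, 5, 7, 29]


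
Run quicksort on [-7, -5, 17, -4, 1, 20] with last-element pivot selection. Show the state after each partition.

Partition 1: pivot=20 at index 5 -> [-7, -5, 17, -4, 1, 20]
Partition 2: pivot=1 at index 3 -> [-7, -5, -4, 1, 17, 20]
Partition 3: pivot=-4 at index 2 -> [-7, -5, -4, 1, 17, 20]
Partition 4: pivot=-5 at index 1 -> [-7, -5, -4, 1, 17, 20]


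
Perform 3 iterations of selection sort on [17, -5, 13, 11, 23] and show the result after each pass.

Pass 1: Select minimum -5 at index 1, swap -> [-5, 17, 13, 11, 23]
Pass 2: Select minimum 11 at index 3, swap -> [-5, 11, 13, 17, 23]
Pass 3: Select minimum 13 at index 2, swap -> [-5, 11, 13, 17, 23]


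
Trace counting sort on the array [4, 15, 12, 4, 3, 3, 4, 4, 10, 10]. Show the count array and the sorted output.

Count array: [0, 0, 0, 2, 4, 0, 0, 0, 0, 0, 2, 0, 1, 0, 0, 1]
(count[i] = number of elements equal to i)
Cumulative count: [0, 0, 0, 2, 6, 6, 6, 6, 6, 6, 8, 8, 9, 9, 9, 10]
Sorted: [3, 3, 4, 4, 4, 4, 10, 10, 12, 15]


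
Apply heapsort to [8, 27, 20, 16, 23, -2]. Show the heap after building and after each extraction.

Build heap: [27, 23, 20, 16, 8, -2]
Extract 27: [23, 16, 20, -2, 8, 27]
Extract 23: [20, 16, 8, -2, 23, 27]
Extract 20: [16, -2, 8, 20, 23, 27]
Extract 16: [8, -2, 16, 20, 23, 27]
Extract 8: [-2, 8, 16, 20, 23, 27]


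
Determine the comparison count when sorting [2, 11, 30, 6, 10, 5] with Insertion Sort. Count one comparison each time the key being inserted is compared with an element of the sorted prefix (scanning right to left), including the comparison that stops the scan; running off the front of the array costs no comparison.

Insert 11: 2 <= 11 (stop) = 1 comparison(s) -> [2, 11, 30, 6, 10, 5]
Insert 30: 11 <= 30 (stop) = 1 comparison(s) -> [2, 11, 30, 6, 10, 5]
Insert 6: 30 > 6 (shift), 11 > 6 (shift), 2 <= 6 (stop) = 3 comparison(s) -> [2, 6, 11, 30, 10, 5]
Insert 10: 30 > 10 (shift), 11 > 10 (shift), 6 <= 10 (stop) = 3 comparison(s) -> [2, 6, 10, 11, 30, 5]
Insert 5: 30 > 5 (shift), 11 > 5 (shift), 10 > 5 (shift), 6 > 5 (shift), 2 <= 5 (stop) = 5 comparison(s) -> [2, 5, 6, 10, 11, 30]
Total comparisons: 1 + 1 + 3 + 3 + 5 = 13


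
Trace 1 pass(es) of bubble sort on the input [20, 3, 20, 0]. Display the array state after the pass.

After pass 1: [3, 20, 0, 20] (2 swaps)
Total swaps: 2


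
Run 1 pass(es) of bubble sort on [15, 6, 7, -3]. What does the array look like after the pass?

After pass 1: [6, 7, -3, 15] (3 swaps)
Total swaps: 3


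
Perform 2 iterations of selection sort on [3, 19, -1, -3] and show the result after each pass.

Pass 1: Select minimum -3 at index 3, swap -> [-3, 19, -1, 3]
Pass 2: Select minimum -1 at index 2, swap -> [-3, -1, 19, 3]


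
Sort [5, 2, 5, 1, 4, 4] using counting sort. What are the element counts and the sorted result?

Count array: [0, 1, 1, 0, 2, 2]
(count[i] = number of elements equal to i)
Cumulative count: [0, 1, 2, 2, 4, 6]
Sorted: [1, 2, 4, 4, 5, 5]


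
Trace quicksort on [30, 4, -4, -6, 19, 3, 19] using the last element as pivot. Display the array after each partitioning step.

Partition 1: pivot=19 at index 5 -> [4, -4, -6, 19, 3, 19, 30]
Partition 2: pivot=3 at index 2 -> [-4, -6, 3, 19, 4, 19, 30]
Partition 3: pivot=-6 at index 0 -> [-6, -4, 3, 19, 4, 19, 30]
Partition 4: pivot=4 at index 3 -> [-6, -4, 3, 4, 19, 19, 30]


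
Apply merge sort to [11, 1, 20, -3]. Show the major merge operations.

Divide and conquer:
  Merge [11] + [1] -> [1, 11]
  Merge [20] + [-3] -> [-3, 20]
  Merge [1, 11] + [-3, 20] -> [-3, 1, 11, 20]


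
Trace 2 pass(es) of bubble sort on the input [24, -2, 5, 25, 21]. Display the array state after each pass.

After pass 1: [-2, 5, 24, 21, 25] (3 swaps)
After pass 2: [-2, 5, 21, 24, 25] (1 swaps)
Total swaps: 4


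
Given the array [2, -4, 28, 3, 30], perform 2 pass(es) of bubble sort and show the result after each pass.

After pass 1: [-4, 2, 3, 28, 30] (2 swaps)
After pass 2: [-4, 2, 3, 28, 30] (0 swaps)
Total swaps: 2


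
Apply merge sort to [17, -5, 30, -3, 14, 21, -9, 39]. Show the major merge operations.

Divide and conquer:
  Merge [17] + [-5] -> [-5, 17]
  Merge [30] + [-3] -> [-3, 30]
  Merge [-5, 17] + [-3, 30] -> [-5, -3, 17, 30]
  Merge [14] + [21] -> [14, 21]
  Merge [-9] + [39] -> [-9, 39]
  Merge [14, 21] + [-9, 39] -> [-9, 14, 21, 39]
  Merge [-5, -3, 17, 30] + [-9, 14, 21, 39] -> [-9, -5, -3, 14, 17, 21, 30, 39]


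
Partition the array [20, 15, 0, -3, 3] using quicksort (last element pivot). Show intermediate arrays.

Partition 1: pivot=3 at index 2 -> [0, -3, 3, 15, 20]
Partition 2: pivot=-3 at index 0 -> [-3, 0, 3, 15, 20]
Partition 3: pivot=20 at index 4 -> [-3, 0, 3, 15, 20]


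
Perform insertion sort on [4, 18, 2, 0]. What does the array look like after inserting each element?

First element 4 is already 'sorted'
Insert 18: shifted 0 elements -> [4, 18, 2, 0]
Insert 2: shifted 2 elements -> [2, 4, 18, 0]
Insert 0: shifted 3 elements -> [0, 2, 4, 18]


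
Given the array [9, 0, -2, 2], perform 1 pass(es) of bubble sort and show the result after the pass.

After pass 1: [0, -2, 2, 9] (3 swaps)
Total swaps: 3


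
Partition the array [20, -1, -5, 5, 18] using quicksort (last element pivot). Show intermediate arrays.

Partition 1: pivot=18 at index 3 -> [-1, -5, 5, 18, 20]
Partition 2: pivot=5 at index 2 -> [-1, -5, 5, 18, 20]
Partition 3: pivot=-5 at index 0 -> [-5, -1, 5, 18, 20]


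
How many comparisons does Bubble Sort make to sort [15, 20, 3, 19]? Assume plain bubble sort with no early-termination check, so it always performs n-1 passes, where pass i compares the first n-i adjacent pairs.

Pass 1: compare adjacent pairs (0,1)..(2,3) = 3 comparison(s), 2 swap(s) -> [15, 3, 19, 20]
Pass 2: compare adjacent pairs (0,1)..(1,2) = 2 comparison(s), 1 swap(s) -> [3, 15, 19, 20]
Pass 3: compare adjacent pairs (0,1)..(0,1) = 1 comparison(s), 0 swap(s) -> [3, 15, 19, 20]
Total comparisons: 3 + 2 + 1 = 6


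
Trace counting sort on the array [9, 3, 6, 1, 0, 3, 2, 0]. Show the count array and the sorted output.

Count array: [2, 1, 1, 2, 0, 0, 1, 0, 0, 1]
(count[i] = number of elements equal to i)
Cumulative count: [2, 3, 4, 6, 6, 6, 7, 7, 7, 8]
Sorted: [0, 0, 1, 2, 3, 3, 6, 9]


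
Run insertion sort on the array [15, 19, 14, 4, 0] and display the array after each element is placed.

First element 15 is already 'sorted'
Insert 19: shifted 0 elements -> [15, 19, 14, 4, 0]
Insert 14: shifted 2 elements -> [14, 15, 19, 4, 0]
Insert 4: shifted 3 elements -> [4, 14, 15, 19, 0]
Insert 0: shifted 4 elements -> [0, 4, 14, 15, 19]


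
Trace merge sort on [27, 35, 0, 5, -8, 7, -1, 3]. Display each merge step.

Divide and conquer:
  Merge [27] + [35] -> [27, 35]
  Merge [0] + [5] -> [0, 5]
  Merge [27, 35] + [0, 5] -> [0, 5, 27, 35]
  Merge [-8] + [7] -> [-8, 7]
  Merge [-1] + [3] -> [-1, 3]
  Merge [-8, 7] + [-1, 3] -> [-8, -1, 3, 7]
  Merge [0, 5, 27, 35] + [-8, -1, 3, 7] -> [-8, -1, 0, 3, 5, 7, 27, 35]


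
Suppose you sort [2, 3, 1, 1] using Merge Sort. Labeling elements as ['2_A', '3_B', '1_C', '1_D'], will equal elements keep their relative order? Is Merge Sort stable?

Trace Merge Sort on the labeled array (the key is the number; the letter only tracks identity):
  Merge [2_A] + [3_B] -> [2_A, 3_B]
  Merge [1_C] + [1_D] -> [1_C, 1_D]
  Merge [2_A, 3_B] + [1_C, 1_D] -> [1_C, 1_D, 2_A, 3_B]
Final order: [1_C, 1_D, 2_A, 3_B]
Equal keys:
  value 1: originally 1_C, 1_D; after sorting 1_C, 1_D -> order preserved
All equal keys kept their original relative order. Merge Sort is stable: when the heads of the two halves are equal the merge takes from the left half first.
Answer: Stable


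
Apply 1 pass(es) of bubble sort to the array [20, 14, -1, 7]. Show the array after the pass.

After pass 1: [14, -1, 7, 20] (3 swaps)
Total swaps: 3


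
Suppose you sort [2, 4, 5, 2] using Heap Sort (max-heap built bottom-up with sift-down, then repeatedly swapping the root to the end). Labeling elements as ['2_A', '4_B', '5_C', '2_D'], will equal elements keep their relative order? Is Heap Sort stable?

Trace Heap Sort on the labeled array (the key is the number; the letter only tracks identity):
  Build max-heap: [5_C, 4_B, 2_A, 2_D]
  Swap root 5_C to index 3, re-heapify first 3 -> [4_B, 2_D, 2_A, 5_C]
  Swap root 4_B to index 2, re-heapify first 2 -> [2_A, 2_D, 4_B, 5_C]
  Swap root 2_A to index 1, re-heapify first 1 -> [2_D, 2_A, 4_B, 5_C]
Final order: [2_D, 2_A, 4_B, 5_C]
Equal keys:
  value 2: originally 2_A, 2_D; after sorting 2_D, 2_A -> order changed
Equal keys were reordered, so Heap Sort is not stable: heap construction and root-to-end swaps move elements without regard to the original order of equal keys. (One such input is enough; an unstable sort may happen to preserve order on other inputs, but it gives no guarantee.)
Answer: Not stable


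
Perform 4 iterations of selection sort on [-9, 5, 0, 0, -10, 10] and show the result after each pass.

Pass 1: Select minimum -10 at index 4, swap -> [-10, 5, 0, 0, -9, 10]
Pass 2: Select minimum -9 at index 4, swap -> [-10, -9, 0, 0, 5, 10]
Pass 3: Select minimum 0 at index 2, swap -> [-10, -9, 0, 0, 5, 10]
Pass 4: Select minimum 0 at index 3, swap -> [-10, -9, 0, 0, 5, 10]


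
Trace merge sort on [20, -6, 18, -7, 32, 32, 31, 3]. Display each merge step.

Divide and conquer:
  Merge [20] + [-6] -> [-6, 20]
  Merge [18] + [-7] -> [-7, 18]
  Merge [-6, 20] + [-7, 18] -> [-7, -6, 18, 20]
  Merge [32] + [32] -> [32, 32]
  Merge [31] + [3] -> [3, 31]
  Merge [32, 32] + [3, 31] -> [3, 31, 32, 32]
  Merge [-7, -6, 18, 20] + [3, 31, 32, 32] -> [-7, -6, 3, 18, 20, 31, 32, 32]


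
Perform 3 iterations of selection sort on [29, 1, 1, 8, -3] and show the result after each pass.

Pass 1: Select minimum -3 at index 4, swap -> [-3, 1, 1, 8, 29]
Pass 2: Select minimum 1 at index 1, swap -> [-3, 1, 1, 8, 29]
Pass 3: Select minimum 1 at index 2, swap -> [-3, 1, 1, 8, 29]


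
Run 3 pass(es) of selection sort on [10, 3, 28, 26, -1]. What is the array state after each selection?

Pass 1: Select minimum -1 at index 4, swap -> [-1, 3, 28, 26, 10]
Pass 2: Select minimum 3 at index 1, swap -> [-1, 3, 28, 26, 10]
Pass 3: Select minimum 10 at index 4, swap -> [-1, 3, 10, 26, 28]


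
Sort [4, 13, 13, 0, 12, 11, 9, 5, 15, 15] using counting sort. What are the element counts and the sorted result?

Count array: [1, 0, 0, 0, 1, 1, 0, 0, 0, 1, 0, 1, 1, 2, 0, 2]
(count[i] = number of elements equal to i)
Cumulative count: [1, 1, 1, 1, 2, 3, 3, 3, 3, 4, 4, 5, 6, 8, 8, 10]
Sorted: [0, 4, 5, 9, 11, 12, 13, 13, 15, 15]


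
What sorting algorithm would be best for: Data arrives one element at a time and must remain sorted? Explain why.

Best choice: Insertion sort
Reason: Insertion sort naturally handles online/streaming input by inserting each new element into sorted position


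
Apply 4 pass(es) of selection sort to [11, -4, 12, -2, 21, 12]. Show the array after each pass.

Pass 1: Select minimum -4 at index 1, swap -> [-4, 11, 12, -2, 21, 12]
Pass 2: Select minimum -2 at index 3, swap -> [-4, -2, 12, 11, 21, 12]
Pass 3: Select minimum 11 at index 3, swap -> [-4, -2, 11, 12, 21, 12]
Pass 4: Select minimum 12 at index 3, swap -> [-4, -2, 11, 12, 21, 12]


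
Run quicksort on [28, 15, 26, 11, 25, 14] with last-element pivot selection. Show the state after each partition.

Partition 1: pivot=14 at index 1 -> [11, 14, 26, 28, 25, 15]
Partition 2: pivot=15 at index 2 -> [11, 14, 15, 28, 25, 26]
Partition 3: pivot=26 at index 4 -> [11, 14, 15, 25, 26, 28]


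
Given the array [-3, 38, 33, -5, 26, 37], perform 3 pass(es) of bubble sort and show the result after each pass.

After pass 1: [-3, 33, -5, 26, 37, 38] (4 swaps)
After pass 2: [-3, -5, 26, 33, 37, 38] (2 swaps)
After pass 3: [-5, -3, 26, 33, 37, 38] (1 swaps)
Total swaps: 7


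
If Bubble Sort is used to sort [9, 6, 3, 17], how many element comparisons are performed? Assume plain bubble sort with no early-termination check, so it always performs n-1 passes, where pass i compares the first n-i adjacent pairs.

Pass 1: compare adjacent pairs (0,1)..(2,3) = 3 comparison(s), 2 swap(s) -> [6, 3, 9, 17]
Pass 2: compare adjacent pairs (0,1)..(1,2) = 2 comparison(s), 1 swap(s) -> [3, 6, 9, 17]
Pass 3: compare adjacent pairs (0,1)..(0,1) = 1 comparison(s), 0 swap(s) -> [3, 6, 9, 17]
Total comparisons: 3 + 2 + 1 = 6


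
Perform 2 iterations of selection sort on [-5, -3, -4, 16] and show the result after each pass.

Pass 1: Select minimum -5 at index 0, swap -> [-5, -3, -4, 16]
Pass 2: Select minimum -4 at index 2, swap -> [-5, -4, -3, 16]


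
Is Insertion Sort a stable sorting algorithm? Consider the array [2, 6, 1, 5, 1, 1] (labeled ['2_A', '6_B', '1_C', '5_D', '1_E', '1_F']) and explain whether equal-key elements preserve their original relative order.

Trace Insertion Sort on the labeled array (the key is the number; the letter only tracks identity):
  Insert 6_B at index 1: [2_A, 6_B, 1_C, 5_D, 1_E, 1_F]
  Insert 1_C at index 0: [1_C, 2_A, 6_B, 5_D, 1_E, 1_F]
  Insert 5_D at index 2: [1_C, 2_A, 5_D, 6_B, 1_E, 1_F]
  Insert 1_E at index 1: [1_C, 1_E, 2_A, 5_D, 6_B, 1_F]
  Insert 1_F at index 2: [1_C, 1_E, 1_F, 2_A, 5_D, 6_B]
Final order: [1_C, 1_E, 1_F, 2_A, 5_D, 6_B]
Equal keys:
  value 1: originally 1_C, 1_E, 1_F; after sorting 1_C, 1_E, 1_F -> order preserved
All equal keys kept their original relative order. Insertion Sort is stable: elements are shifted only while they are strictly greater than the key, so a key is inserted after any equal elements already placed.
Answer: Stable


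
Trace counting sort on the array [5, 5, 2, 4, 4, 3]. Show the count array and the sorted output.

Count array: [0, 0, 1, 1, 2, 2]
(count[i] = number of elements equal to i)
Cumulative count: [0, 0, 1, 2, 4, 6]
Sorted: [2, 3, 4, 4, 5, 5]


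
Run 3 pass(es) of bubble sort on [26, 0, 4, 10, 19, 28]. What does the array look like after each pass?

After pass 1: [0, 4, 10, 19, 26, 28] (4 swaps)
After pass 2: [0, 4, 10, 19, 26, 28] (0 swaps)
After pass 3: [0, 4, 10, 19, 26, 28] (0 swaps)
Total swaps: 4


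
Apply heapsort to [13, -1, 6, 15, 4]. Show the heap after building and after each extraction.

Build heap: [15, 13, 6, -1, 4]
Extract 15: [13, 4, 6, -1, 15]
Extract 13: [6, 4, -1, 13, 15]
Extract 6: [4, -1, 6, 13, 15]
Extract 4: [-1, 4, 6, 13, 15]


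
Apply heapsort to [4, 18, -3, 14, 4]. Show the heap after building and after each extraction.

Build heap: [18, 14, -3, 4, 4]
Extract 18: [14, 4, -3, 4, 18]
Extract 14: [4, 4, -3, 14, 18]
Extract 4: [4, -3, 4, 14, 18]
Extract 4: [-3, 4, 4, 14, 18]


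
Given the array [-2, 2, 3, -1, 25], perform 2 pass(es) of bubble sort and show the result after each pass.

After pass 1: [-2, 2, -1, 3, 25] (1 swaps)
After pass 2: [-2, -1, 2, 3, 25] (1 swaps)
Total swaps: 2


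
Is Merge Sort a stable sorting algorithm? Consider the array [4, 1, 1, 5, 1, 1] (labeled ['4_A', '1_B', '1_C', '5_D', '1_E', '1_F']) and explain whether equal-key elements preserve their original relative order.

Trace Merge Sort on the labeled array (the key is the number; the letter only tracks identity):
  Merge [1_B] + [1_C] -> [1_B, 1_C]
  Merge [4_A] + [1_B, 1_C] -> [1_B, 1_C, 4_A]
  Merge [1_E] + [1_F] -> [1_E, 1_F]
  Merge [5_D] + [1_E, 1_F] -> [1_E, 1_F, 5_D]
  Merge [1_B, 1_C, 4_A] + [1_E, 1_F, 5_D] -> [1_B, 1_C, 1_E, 1_F, 4_A, 5_D]
Final order: [1_B, 1_C, 1_E, 1_F, 4_A, 5_D]
Equal keys:
  value 1: originally 1_B, 1_C, 1_E, 1_F; after sorting 1_B, 1_C, 1_E, 1_F -> order preserved
All equal keys kept their original relative order. Merge Sort is stable: when the heads of the two halves are equal the merge takes from the left half first.
Answer: Stable


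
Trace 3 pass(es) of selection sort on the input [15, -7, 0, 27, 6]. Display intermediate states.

Pass 1: Select minimum -7 at index 1, swap -> [-7, 15, 0, 27, 6]
Pass 2: Select minimum 0 at index 2, swap -> [-7, 0, 15, 27, 6]
Pass 3: Select minimum 6 at index 4, swap -> [-7, 0, 6, 27, 15]


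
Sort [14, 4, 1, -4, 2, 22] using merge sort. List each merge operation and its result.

Divide and conquer:
  Merge [4] + [1] -> [1, 4]
  Merge [14] + [1, 4] -> [1, 4, 14]
  Merge [2] + [22] -> [2, 22]
  Merge [-4] + [2, 22] -> [-4, 2, 22]
  Merge [1, 4, 14] + [-4, 2, 22] -> [-4, 1, 2, 4, 14, 22]


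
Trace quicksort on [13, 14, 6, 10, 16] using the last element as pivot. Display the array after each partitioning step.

Partition 1: pivot=16 at index 4 -> [13, 14, 6, 10, 16]
Partition 2: pivot=10 at index 1 -> [6, 10, 13, 14, 16]
Partition 3: pivot=14 at index 3 -> [6, 10, 13, 14, 16]


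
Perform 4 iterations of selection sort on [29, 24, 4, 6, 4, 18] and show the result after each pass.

Pass 1: Select minimum 4 at index 2, swap -> [4, 24, 29, 6, 4, 18]
Pass 2: Select minimum 4 at index 4, swap -> [4, 4, 29, 6, 24, 18]
Pass 3: Select minimum 6 at index 3, swap -> [4, 4, 6, 29, 24, 18]
Pass 4: Select minimum 18 at index 5, swap -> [4, 4, 6, 18, 24, 29]


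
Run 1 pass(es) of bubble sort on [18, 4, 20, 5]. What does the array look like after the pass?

After pass 1: [4, 18, 5, 20] (2 swaps)
Total swaps: 2


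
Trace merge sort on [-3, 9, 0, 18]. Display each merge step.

Divide and conquer:
  Merge [-3] + [9] -> [-3, 9]
  Merge [0] + [18] -> [0, 18]
  Merge [-3, 9] + [0, 18] -> [-3, 0, 9, 18]


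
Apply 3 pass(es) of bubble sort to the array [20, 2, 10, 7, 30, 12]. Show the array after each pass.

After pass 1: [2, 10, 7, 20, 12, 30] (4 swaps)
After pass 2: [2, 7, 10, 12, 20, 30] (2 swaps)
After pass 3: [2, 7, 10, 12, 20, 30] (0 swaps)
Total swaps: 6


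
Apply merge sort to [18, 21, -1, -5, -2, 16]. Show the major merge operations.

Divide and conquer:
  Merge [21] + [-1] -> [-1, 21]
  Merge [18] + [-1, 21] -> [-1, 18, 21]
  Merge [-2] + [16] -> [-2, 16]
  Merge [-5] + [-2, 16] -> [-5, -2, 16]
  Merge [-1, 18, 21] + [-5, -2, 16] -> [-5, -2, -1, 16, 18, 21]


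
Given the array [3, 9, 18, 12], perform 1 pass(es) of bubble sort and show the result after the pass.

After pass 1: [3, 9, 12, 18] (1 swaps)
Total swaps: 1


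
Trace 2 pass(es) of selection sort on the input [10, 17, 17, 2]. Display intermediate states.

Pass 1: Select minimum 2 at index 3, swap -> [2, 17, 17, 10]
Pass 2: Select minimum 10 at index 3, swap -> [2, 10, 17, 17]


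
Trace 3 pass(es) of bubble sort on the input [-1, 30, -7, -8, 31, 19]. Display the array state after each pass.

After pass 1: [-1, -7, -8, 30, 19, 31] (3 swaps)
After pass 2: [-7, -8, -1, 19, 30, 31] (3 swaps)
After pass 3: [-8, -7, -1, 19, 30, 31] (1 swaps)
Total swaps: 7


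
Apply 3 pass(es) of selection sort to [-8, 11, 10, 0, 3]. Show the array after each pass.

Pass 1: Select minimum -8 at index 0, swap -> [-8, 11, 10, 0, 3]
Pass 2: Select minimum 0 at index 3, swap -> [-8, 0, 10, 11, 3]
Pass 3: Select minimum 3 at index 4, swap -> [-8, 0, 3, 11, 10]


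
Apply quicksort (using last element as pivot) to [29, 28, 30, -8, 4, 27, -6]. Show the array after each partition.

Partition 1: pivot=-6 at index 1 -> [-8, -6, 30, 29, 4, 27, 28]
Partition 2: pivot=28 at index 4 -> [-8, -6, 4, 27, 28, 29, 30]
Partition 3: pivot=27 at index 3 -> [-8, -6, 4, 27, 28, 29, 30]
Partition 4: pivot=30 at index 6 -> [-8, -6, 4, 27, 28, 29, 30]


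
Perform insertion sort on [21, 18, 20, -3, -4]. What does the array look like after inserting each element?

First element 21 is already 'sorted'
Insert 18: shifted 1 elements -> [18, 21, 20, -3, -4]
Insert 20: shifted 1 elements -> [18, 20, 21, -3, -4]
Insert -3: shifted 3 elements -> [-3, 18, 20, 21, -4]
Insert -4: shifted 4 elements -> [-4, -3, 18, 20, 21]


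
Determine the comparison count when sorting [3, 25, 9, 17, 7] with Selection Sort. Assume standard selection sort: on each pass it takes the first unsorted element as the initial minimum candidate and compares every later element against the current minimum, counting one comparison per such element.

Pass 1: scan indices 1..4 for the minimum = 4 comparison(s); min is 3, place at index 0 -> [3, 25, 9, 17, 7]
Pass 2: scan indices 2..4 for the minimum = 3 comparison(s); min is 7, place at index 1 -> [3, 7, 9, 17, 25]
Pass 3: scan indices 3..4 for the minimum = 2 comparison(s); min is 9, place at index 2 -> [3, 7, 9, 17, 25]
Pass 4: scan indices 4..4 for the minimum = 1 comparison(s); min is 17, place at index 3 -> [3, 7, 9, 17, 25]
Selection sort always scans the whole unsorted suffix, so the count is (n-1) + (n-2) + ... + 1 = n(n-1)/2 = 5*4/2 = 10 regardless of the input order.
Total comparisons: 4 + 3 + 2 + 1 = 10


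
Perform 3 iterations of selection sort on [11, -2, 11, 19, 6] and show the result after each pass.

Pass 1: Select minimum -2 at index 1, swap -> [-2, 11, 11, 19, 6]
Pass 2: Select minimum 6 at index 4, swap -> [-2, 6, 11, 19, 11]
Pass 3: Select minimum 11 at index 2, swap -> [-2, 6, 11, 19, 11]


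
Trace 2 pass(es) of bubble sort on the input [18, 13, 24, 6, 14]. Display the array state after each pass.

After pass 1: [13, 18, 6, 14, 24] (3 swaps)
After pass 2: [13, 6, 14, 18, 24] (2 swaps)
Total swaps: 5


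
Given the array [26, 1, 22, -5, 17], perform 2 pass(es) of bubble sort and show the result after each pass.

After pass 1: [1, 22, -5, 17, 26] (4 swaps)
After pass 2: [1, -5, 17, 22, 26] (2 swaps)
Total swaps: 6


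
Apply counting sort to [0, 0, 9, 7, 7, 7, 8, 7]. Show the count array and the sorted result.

Count array: [2, 0, 0, 0, 0, 0, 0, 4, 1, 1]
(count[i] = number of elements equal to i)
Cumulative count: [2, 2, 2, 2, 2, 2, 2, 6, 7, 8]
Sorted: [0, 0, 7, 7, 7, 7, 8, 9]


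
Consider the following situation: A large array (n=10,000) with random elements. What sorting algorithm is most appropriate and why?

Best choice: Quicksort or Mergesort
Reason: Both have O(n log n) average case; quicksort has lower constant factors


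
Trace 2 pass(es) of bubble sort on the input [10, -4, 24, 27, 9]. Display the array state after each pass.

After pass 1: [-4, 10, 24, 9, 27] (2 swaps)
After pass 2: [-4, 10, 9, 24, 27] (1 swaps)
Total swaps: 3


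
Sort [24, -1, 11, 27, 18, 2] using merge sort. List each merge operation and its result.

Divide and conquer:
  Merge [-1] + [11] -> [-1, 11]
  Merge [24] + [-1, 11] -> [-1, 11, 24]
  Merge [18] + [2] -> [2, 18]
  Merge [27] + [2, 18] -> [2, 18, 27]
  Merge [-1, 11, 24] + [2, 18, 27] -> [-1, 2, 11, 18, 24, 27]


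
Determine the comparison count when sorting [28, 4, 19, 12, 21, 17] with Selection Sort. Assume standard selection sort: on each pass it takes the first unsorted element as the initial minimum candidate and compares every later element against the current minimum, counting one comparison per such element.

Pass 1: scan indices 1..5 for the minimum = 5 comparison(s); min is 4, place at index 0 -> [4, 28, 19, 12, 21, 17]
Pass 2: scan indices 2..5 for the minimum = 4 comparison(s); min is 12, place at index 1 -> [4, 12, 19, 28, 21, 17]
Pass 3: scan indices 3..5 for the minimum = 3 comparison(s); min is 17, place at index 2 -> [4, 12, 17, 28, 21, 19]
Pass 4: scan indices 4..5 for the minimum = 2 comparison(s); min is 19, place at index 3 -> [4, 12, 17, 19, 21, 28]
Pass 5: scan indices 5..5 for the minimum = 1 comparison(s); min is 21, place at index 4 -> [4, 12, 17, 19, 21, 28]
Selection sort always scans the whole unsorted suffix, so the count is (n-1) + (n-2) + ... + 1 = n(n-1)/2 = 6*5/2 = 15 regardless of the input order.
Total comparisons: 5 + 4 + 3 + 2 + 1 = 15


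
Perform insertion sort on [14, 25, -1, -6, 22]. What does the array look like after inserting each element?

First element 14 is already 'sorted'
Insert 25: shifted 0 elements -> [14, 25, -1, -6, 22]
Insert -1: shifted 2 elements -> [-1, 14, 25, -6, 22]
Insert -6: shifted 3 elements -> [-6, -1, 14, 25, 22]
Insert 22: shifted 1 elements -> [-6, -1, 14, 22, 25]


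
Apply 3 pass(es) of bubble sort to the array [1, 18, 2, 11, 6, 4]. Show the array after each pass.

After pass 1: [1, 2, 11, 6, 4, 18] (4 swaps)
After pass 2: [1, 2, 6, 4, 11, 18] (2 swaps)
After pass 3: [1, 2, 4, 6, 11, 18] (1 swaps)
Total swaps: 7


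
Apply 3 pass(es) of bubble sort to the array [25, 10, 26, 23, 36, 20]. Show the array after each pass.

After pass 1: [10, 25, 23, 26, 20, 36] (3 swaps)
After pass 2: [10, 23, 25, 20, 26, 36] (2 swaps)
After pass 3: [10, 23, 20, 25, 26, 36] (1 swaps)
Total swaps: 6


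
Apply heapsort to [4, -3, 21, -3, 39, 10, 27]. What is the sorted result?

Build heap: [39, 4, 27, -3, -3, 10, 21]
Extract 39: [27, 4, 21, -3, -3, 10, 39]
Extract 27: [21, 4, 10, -3, -3, 27, 39]
Extract 21: [10, 4, -3, -3, 21, 27, 39]
Extract 10: [4, -3, -3, 10, 21, 27, 39]
Extract 4: [-3, -3, 4, 10, 21, 27, 39]
Extract -3: [-3, -3, 4, 10, 21, 27, 39]


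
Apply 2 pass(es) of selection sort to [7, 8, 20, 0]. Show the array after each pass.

Pass 1: Select minimum 0 at index 3, swap -> [0, 8, 20, 7]
Pass 2: Select minimum 7 at index 3, swap -> [0, 7, 20, 8]


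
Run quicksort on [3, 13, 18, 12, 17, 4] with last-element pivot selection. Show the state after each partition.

Partition 1: pivot=4 at index 1 -> [3, 4, 18, 12, 17, 13]
Partition 2: pivot=13 at index 3 -> [3, 4, 12, 13, 17, 18]
Partition 3: pivot=18 at index 5 -> [3, 4, 12, 13, 17, 18]


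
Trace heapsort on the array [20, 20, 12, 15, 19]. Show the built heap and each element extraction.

Build heap: [20, 20, 12, 15, 19]
Extract 20: [20, 19, 12, 15, 20]
Extract 20: [19, 15, 12, 20, 20]
Extract 19: [15, 12, 19, 20, 20]
Extract 15: [12, 15, 19, 20, 20]


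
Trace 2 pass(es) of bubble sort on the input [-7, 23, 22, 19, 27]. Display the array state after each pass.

After pass 1: [-7, 22, 19, 23, 27] (2 swaps)
After pass 2: [-7, 19, 22, 23, 27] (1 swaps)
Total swaps: 3


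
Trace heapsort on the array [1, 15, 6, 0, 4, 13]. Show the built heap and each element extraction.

Build heap: [15, 4, 13, 0, 1, 6]
Extract 15: [13, 4, 6, 0, 1, 15]
Extract 13: [6, 4, 1, 0, 13, 15]
Extract 6: [4, 0, 1, 6, 13, 15]
Extract 4: [1, 0, 4, 6, 13, 15]
Extract 1: [0, 1, 4, 6, 13, 15]


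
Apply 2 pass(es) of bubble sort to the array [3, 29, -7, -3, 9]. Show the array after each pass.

After pass 1: [3, -7, -3, 9, 29] (3 swaps)
After pass 2: [-7, -3, 3, 9, 29] (2 swaps)
Total swaps: 5


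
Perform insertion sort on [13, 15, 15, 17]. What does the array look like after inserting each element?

First element 13 is already 'sorted'
Insert 15: shifted 0 elements -> [13, 15, 15, 17]
Insert 15: shifted 0 elements -> [13, 15, 15, 17]
Insert 17: shifted 0 elements -> [13, 15, 15, 17]


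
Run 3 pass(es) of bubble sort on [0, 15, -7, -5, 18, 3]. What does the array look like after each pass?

After pass 1: [0, -7, -5, 15, 3, 18] (3 swaps)
After pass 2: [-7, -5, 0, 3, 15, 18] (3 swaps)
After pass 3: [-7, -5, 0, 3, 15, 18] (0 swaps)
Total swaps: 6


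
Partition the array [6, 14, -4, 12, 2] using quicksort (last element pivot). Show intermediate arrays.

Partition 1: pivot=2 at index 1 -> [-4, 2, 6, 12, 14]
Partition 2: pivot=14 at index 4 -> [-4, 2, 6, 12, 14]
Partition 3: pivot=12 at index 3 -> [-4, 2, 6, 12, 14]


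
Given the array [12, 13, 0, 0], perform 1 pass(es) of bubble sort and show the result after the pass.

After pass 1: [12, 0, 0, 13] (2 swaps)
Total swaps: 2


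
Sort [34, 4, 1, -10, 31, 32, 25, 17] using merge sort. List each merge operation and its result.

Divide and conquer:
  Merge [34] + [4] -> [4, 34]
  Merge [1] + [-10] -> [-10, 1]
  Merge [4, 34] + [-10, 1] -> [-10, 1, 4, 34]
  Merge [31] + [32] -> [31, 32]
  Merge [25] + [17] -> [17, 25]
  Merge [31, 32] + [17, 25] -> [17, 25, 31, 32]
  Merge [-10, 1, 4, 34] + [17, 25, 31, 32] -> [-10, 1, 4, 17, 25, 31, 32, 34]


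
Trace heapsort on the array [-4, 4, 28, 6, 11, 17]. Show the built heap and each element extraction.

Build heap: [28, 11, 17, 6, 4, -4]
Extract 28: [17, 11, -4, 6, 4, 28]
Extract 17: [11, 6, -4, 4, 17, 28]
Extract 11: [6, 4, -4, 11, 17, 28]
Extract 6: [4, -4, 6, 11, 17, 28]
Extract 4: [-4, 4, 6, 11, 17, 28]


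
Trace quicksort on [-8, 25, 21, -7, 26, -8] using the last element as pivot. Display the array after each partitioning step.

Partition 1: pivot=-8 at index 1 -> [-8, -8, 21, -7, 26, 25]
Partition 2: pivot=25 at index 4 -> [-8, -8, 21, -7, 25, 26]
Partition 3: pivot=-7 at index 2 -> [-8, -8, -7, 21, 25, 26]


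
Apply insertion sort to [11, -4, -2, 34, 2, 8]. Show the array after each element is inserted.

First element 11 is already 'sorted'
Insert -4: shifted 1 elements -> [-4, 11, -2, 34, 2, 8]
Insert -2: shifted 1 elements -> [-4, -2, 11, 34, 2, 8]
Insert 34: shifted 0 elements -> [-4, -2, 11, 34, 2, 8]
Insert 2: shifted 2 elements -> [-4, -2, 2, 11, 34, 8]
Insert 8: shifted 2 elements -> [-4, -2, 2, 8, 11, 34]


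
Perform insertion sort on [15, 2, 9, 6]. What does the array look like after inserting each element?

First element 15 is already 'sorted'
Insert 2: shifted 1 elements -> [2, 15, 9, 6]
Insert 9: shifted 1 elements -> [2, 9, 15, 6]
Insert 6: shifted 2 elements -> [2, 6, 9, 15]


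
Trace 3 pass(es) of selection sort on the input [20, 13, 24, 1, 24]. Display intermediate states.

Pass 1: Select minimum 1 at index 3, swap -> [1, 13, 24, 20, 24]
Pass 2: Select minimum 13 at index 1, swap -> [1, 13, 24, 20, 24]
Pass 3: Select minimum 20 at index 3, swap -> [1, 13, 20, 24, 24]
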